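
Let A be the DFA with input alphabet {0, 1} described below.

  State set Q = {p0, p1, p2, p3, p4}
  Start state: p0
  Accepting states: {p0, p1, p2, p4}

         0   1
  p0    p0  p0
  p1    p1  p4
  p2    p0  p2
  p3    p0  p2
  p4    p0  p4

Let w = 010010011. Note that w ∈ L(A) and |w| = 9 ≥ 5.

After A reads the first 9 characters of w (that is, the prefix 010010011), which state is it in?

State sequence: p0 -0-> p0 -1-> p0 -0-> p0 -0-> p0 -1-> p0 -0-> p0 -0-> p0 -1-> p0 -1-> p0

After reading 9 characters, A is in state p0.

p0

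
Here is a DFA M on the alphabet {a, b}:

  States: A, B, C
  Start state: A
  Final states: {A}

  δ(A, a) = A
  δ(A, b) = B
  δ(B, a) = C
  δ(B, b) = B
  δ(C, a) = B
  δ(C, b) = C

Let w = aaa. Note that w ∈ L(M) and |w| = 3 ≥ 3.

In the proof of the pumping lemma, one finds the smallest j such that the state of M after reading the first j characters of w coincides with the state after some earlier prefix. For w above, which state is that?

Run of M on w = a a a:
  step 0: A  (start)
  step 1: A  (read a: A→A)   ← first repeat (A seen earlier)
  step 2: A  (read a: A→A)
  step 3: A  (read a: A→A)

The earliest repeat is at step j = 1: M is in A, which it already visited at step i = 0.
With |Q| = 3, pigeonhole forces a state repeat no later than step 3; the substring read between the first and second visits to that state can be pumped.

A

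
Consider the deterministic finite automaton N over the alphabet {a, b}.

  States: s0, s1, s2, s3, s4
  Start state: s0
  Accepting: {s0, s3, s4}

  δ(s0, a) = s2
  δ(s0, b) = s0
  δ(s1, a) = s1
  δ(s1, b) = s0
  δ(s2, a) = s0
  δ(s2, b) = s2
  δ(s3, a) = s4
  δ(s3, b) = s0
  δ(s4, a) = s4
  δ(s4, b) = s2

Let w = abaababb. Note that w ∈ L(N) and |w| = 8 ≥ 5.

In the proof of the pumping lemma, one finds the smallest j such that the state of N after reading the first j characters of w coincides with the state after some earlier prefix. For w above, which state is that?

s2

State sequence: s0 -a-> s2 -b-> s2 -a-> s0 -a-> s2 -b-> s2 -a-> s0 -b-> s0 -b-> s0
First repeat at step 2: s2 was already visited.

The earliest repeat is at step j = 2: N is in s2, which it already visited at step i = 1.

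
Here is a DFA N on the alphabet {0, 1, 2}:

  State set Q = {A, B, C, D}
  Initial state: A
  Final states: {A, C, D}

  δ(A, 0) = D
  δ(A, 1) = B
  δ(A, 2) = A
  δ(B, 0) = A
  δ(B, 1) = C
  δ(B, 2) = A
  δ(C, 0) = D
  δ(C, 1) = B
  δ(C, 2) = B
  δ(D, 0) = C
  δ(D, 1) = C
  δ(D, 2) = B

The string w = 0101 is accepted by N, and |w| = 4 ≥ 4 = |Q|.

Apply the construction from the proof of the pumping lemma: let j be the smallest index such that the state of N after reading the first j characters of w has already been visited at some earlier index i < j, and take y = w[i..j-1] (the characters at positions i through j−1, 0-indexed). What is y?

State sequence: A -0-> D -1-> C -0-> D -1-> C
First repeat at step 3: D was already visited.

So i = 1, j = 3, giving x = w[0:1] = 0, y = w[1:3] = 10, z = w[3:4] = 1.
Check: |xy| = 3 ≤ 4 and |y| = 2 ≥ 1. Reading y takes N from D back to D, so every xyⁱz is accepted.
With |Q| = 4, pigeonhole forces a state repeat no later than step 4; the substring read between the first and second visits to that state can be pumped.

10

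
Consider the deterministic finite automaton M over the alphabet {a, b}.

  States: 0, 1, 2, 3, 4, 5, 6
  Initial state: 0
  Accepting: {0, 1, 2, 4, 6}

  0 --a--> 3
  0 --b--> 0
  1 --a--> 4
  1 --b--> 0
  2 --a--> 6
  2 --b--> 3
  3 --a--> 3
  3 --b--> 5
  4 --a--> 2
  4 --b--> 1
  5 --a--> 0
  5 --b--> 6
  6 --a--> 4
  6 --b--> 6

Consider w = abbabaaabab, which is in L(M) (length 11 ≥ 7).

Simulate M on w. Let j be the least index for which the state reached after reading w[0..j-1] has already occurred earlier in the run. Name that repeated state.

4

State sequence: 0 -a-> 3 -b-> 5 -b-> 6 -a-> 4 -b-> 1 -a-> 4 -a-> 2 -a-> 6 -b-> 6 -a-> 4 -b-> 1
First repeat at step 6: 4 was already visited.

The earliest repeat is at step j = 6: M is in 4, which it already visited at step i = 4.
Since M has 7 states, any run of length ≥ 7 visits 7+1 states, so by pigeonhole some state repeats within the first 7 steps — that repeat gives the pumpable loop.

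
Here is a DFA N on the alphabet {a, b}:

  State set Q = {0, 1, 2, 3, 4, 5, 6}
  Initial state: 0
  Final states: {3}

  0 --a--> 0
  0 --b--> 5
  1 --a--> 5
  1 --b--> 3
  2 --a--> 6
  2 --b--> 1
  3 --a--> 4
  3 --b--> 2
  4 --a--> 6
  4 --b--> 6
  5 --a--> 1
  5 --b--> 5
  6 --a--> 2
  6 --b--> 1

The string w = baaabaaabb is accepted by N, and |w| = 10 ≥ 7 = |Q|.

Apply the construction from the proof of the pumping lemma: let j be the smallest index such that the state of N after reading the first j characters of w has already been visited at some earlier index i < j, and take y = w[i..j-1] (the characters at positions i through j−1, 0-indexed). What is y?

Run of N on w = b a a a b a a a b b:
  step 0: 0  (start)
  step 1: 5  (read b: 0→5)
  step 2: 1  (read a: 5→1)
  step 3: 5  (read a: 1→5)   ← first repeat (5 seen earlier)
  step 4: 1  (read a: 5→1)
  step 5: 3  (read b: 1→3)
  step 6: 4  (read a: 3→4)
  step 7: 6  (read a: 4→6)
  step 8: 2  (read a: 6→2)
  step 9: 1  (read b: 2→1)
  step 10: 3  (read b: 1→3)

So i = 1, j = 3, giving x = w[0:1] = b, y = w[1:3] = aa, z = w[3:10] = abaaabb.
Check: |xy| = 3 ≤ 7 and |y| = 2 ≥ 1. Reading y takes N from 5 back to 5, so every xyⁱz is accepted.
With |Q| = 7, pigeonhole forces a state repeat no later than step 7; the substring read between the first and second visits to that state can be pumped.

aa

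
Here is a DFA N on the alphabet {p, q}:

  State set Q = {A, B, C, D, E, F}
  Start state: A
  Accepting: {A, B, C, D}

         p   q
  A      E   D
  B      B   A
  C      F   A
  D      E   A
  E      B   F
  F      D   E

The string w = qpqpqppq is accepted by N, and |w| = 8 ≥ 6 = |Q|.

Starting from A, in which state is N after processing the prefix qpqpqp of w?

E

Run of N on the first 6 characters of w = q p q p q p:
  step 0: A  (start)
  step 1: D  (read q: A→D)
  step 2: E  (read p: D→E)
  step 3: F  (read q: E→F)
  step 4: D  (read p: F→D)
  step 5: A  (read q: D→A)
  step 6: E  (read p: A→E)

After reading 6 characters, N is in state E.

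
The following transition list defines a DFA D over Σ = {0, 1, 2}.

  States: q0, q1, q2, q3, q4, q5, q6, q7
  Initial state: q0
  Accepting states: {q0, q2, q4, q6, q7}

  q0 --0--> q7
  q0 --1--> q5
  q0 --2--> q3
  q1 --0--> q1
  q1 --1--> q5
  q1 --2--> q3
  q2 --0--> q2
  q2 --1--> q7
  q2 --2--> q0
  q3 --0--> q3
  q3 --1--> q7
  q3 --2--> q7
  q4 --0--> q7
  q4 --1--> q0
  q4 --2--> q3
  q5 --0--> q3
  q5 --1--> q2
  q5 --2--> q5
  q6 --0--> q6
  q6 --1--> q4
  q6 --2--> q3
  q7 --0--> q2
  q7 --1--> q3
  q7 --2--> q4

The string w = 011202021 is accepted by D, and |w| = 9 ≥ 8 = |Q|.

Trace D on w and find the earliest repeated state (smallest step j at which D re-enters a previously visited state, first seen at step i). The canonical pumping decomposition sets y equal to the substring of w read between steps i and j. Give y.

11

State sequence: q0 -0-> q7 -1-> q3 -1-> q7 -2-> q4 -0-> q7 -2-> q4 -0-> q7 -2-> q4 -1-> q0
First repeat at step 3: q7 was already visited.

So i = 1, j = 3, giving x = w[0:1] = 0, y = w[1:3] = 11, z = w[3:9] = 202021.
Check: |xy| = 3 ≤ 8 and |y| = 2 ≥ 1. Reading y takes D from q7 back to q7, so every xyⁱz is accepted.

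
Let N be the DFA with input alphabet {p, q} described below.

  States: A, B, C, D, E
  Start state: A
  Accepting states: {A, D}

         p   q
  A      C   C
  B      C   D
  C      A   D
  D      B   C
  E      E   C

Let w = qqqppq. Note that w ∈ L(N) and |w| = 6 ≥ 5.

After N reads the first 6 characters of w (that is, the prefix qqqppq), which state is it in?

D

State sequence: A -q-> C -q-> D -q-> C -p-> A -p-> C -q-> D

After reading 6 characters, N is in state D.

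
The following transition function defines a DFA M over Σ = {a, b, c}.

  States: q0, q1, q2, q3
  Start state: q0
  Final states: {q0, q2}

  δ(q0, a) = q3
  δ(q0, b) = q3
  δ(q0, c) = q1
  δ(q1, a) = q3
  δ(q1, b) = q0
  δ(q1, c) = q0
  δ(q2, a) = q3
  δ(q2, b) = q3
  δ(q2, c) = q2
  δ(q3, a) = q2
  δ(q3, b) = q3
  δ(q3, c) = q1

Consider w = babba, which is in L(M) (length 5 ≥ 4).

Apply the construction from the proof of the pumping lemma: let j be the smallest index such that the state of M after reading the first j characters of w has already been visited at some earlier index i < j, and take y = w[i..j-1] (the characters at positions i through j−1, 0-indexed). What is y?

Run of M on w = b a b b a:
  step 0: q0  (start)
  step 1: q3  (read b: q0→q3)
  step 2: q2  (read a: q3→q2)
  step 3: q3  (read b: q2→q3)   ← first repeat (q3 seen earlier)
  step 4: q3  (read b: q3→q3)
  step 5: q2  (read a: q3→q2)

So i = 1, j = 3, giving x = w[0:1] = b, y = w[1:3] = ab, z = w[3:5] = ba.
Check: |xy| = 3 ≤ 4 and |y| = 2 ≥ 1. Reading y takes M from q3 back to q3, so every xyⁱz is accepted.

ab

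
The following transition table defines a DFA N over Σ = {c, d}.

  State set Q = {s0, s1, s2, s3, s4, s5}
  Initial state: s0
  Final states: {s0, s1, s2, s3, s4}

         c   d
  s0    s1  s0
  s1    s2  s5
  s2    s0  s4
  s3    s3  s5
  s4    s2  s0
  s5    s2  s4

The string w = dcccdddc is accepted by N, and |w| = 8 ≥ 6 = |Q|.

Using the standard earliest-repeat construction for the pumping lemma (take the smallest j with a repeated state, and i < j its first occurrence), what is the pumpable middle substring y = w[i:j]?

d

State sequence: s0 -d-> s0 -c-> s1 -c-> s2 -c-> s0 -d-> s0 -d-> s0 -d-> s0 -c-> s1
First repeat at step 1: s0 was already visited.

So i = 0, j = 1, giving x = w[0:0] = ε, y = w[0:1] = d, z = w[1:8] = cccdddc.
Check: |xy| = 1 ≤ 6 and |y| = 1 ≥ 1. Reading y takes N from s0 back to s0, so every xyⁱz is accepted.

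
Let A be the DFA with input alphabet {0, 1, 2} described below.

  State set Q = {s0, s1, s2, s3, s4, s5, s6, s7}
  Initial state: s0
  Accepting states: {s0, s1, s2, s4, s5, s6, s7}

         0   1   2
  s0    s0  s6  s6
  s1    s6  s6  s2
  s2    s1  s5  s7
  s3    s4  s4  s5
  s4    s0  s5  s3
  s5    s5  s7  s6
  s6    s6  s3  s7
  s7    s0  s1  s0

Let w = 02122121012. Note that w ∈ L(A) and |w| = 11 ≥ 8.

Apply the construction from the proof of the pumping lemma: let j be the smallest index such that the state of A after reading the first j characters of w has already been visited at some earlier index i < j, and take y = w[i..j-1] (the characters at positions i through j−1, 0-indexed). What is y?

State sequence: s0 -0-> s0 -2-> s6 -1-> s3 -2-> s5 -2-> s6 -1-> s3 -2-> s5 -1-> s7 -0-> s0 -1-> s6 -2-> s7
First repeat at step 1: s0 was already visited.

So i = 0, j = 1, giving x = w[0:0] = ε, y = w[0:1] = 0, z = w[1:11] = 2122121012.
Check: |xy| = 1 ≤ 8 and |y| = 1 ≥ 1. Reading y takes A from s0 back to s0, so every xyⁱz is accepted.

0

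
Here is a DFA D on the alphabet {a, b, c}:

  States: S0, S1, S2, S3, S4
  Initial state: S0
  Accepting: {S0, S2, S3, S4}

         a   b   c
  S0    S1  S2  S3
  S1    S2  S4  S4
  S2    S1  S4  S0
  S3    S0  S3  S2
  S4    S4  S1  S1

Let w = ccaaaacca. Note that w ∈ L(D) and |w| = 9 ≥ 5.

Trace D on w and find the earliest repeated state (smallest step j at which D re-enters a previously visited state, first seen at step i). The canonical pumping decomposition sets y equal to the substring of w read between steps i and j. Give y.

State sequence: S0 -c-> S3 -c-> S2 -a-> S1 -a-> S2 -a-> S1 -a-> S2 -c-> S0 -c-> S3 -a-> S0
First repeat at step 4: S2 was already visited.

So i = 2, j = 4, giving x = w[0:2] = cc, y = w[2:4] = aa, z = w[4:9] = aacca.
Check: |xy| = 4 ≤ 5 and |y| = 2 ≥ 1. Reading y takes D from S2 back to S2, so every xyⁱz is accepted.
With |Q| = 5, pigeonhole forces a state repeat no later than step 5; the substring read between the first and second visits to that state can be pumped.

aa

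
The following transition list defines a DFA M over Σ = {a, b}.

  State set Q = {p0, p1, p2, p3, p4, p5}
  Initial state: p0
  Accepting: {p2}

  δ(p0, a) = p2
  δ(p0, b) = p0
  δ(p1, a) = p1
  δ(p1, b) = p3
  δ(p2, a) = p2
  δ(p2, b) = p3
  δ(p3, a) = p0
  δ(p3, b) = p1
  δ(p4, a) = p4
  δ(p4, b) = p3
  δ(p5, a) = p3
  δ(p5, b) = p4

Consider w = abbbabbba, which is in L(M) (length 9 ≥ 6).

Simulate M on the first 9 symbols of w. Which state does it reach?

State sequence: p0 -a-> p2 -b-> p3 -b-> p1 -b-> p3 -a-> p0 -b-> p0 -b-> p0 -b-> p0 -a-> p2

After reading 9 characters, M is in state p2.
(This kind of state-tracing is the core of the pumping-lemma construction: with 6 states, pigeonhole forces a repeat within the first 6 steps.)

p2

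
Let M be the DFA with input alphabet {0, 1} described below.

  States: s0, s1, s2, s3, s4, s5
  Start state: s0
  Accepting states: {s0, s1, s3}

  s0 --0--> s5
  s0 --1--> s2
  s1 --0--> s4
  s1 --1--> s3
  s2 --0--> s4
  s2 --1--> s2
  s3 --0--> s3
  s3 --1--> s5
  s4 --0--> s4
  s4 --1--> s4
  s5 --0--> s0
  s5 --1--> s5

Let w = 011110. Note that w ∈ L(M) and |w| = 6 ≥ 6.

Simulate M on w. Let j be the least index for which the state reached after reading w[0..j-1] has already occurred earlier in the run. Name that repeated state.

s5

State sequence: s0 -0-> s5 -1-> s5 -1-> s5 -1-> s5 -1-> s5 -0-> s0
First repeat at step 2: s5 was already visited.

The earliest repeat is at step j = 2: M is in s5, which it already visited at step i = 1.
Since M has 6 states, any run of length ≥ 6 visits 6+1 states, so by pigeonhole some state repeats within the first 6 steps — that repeat gives the pumpable loop.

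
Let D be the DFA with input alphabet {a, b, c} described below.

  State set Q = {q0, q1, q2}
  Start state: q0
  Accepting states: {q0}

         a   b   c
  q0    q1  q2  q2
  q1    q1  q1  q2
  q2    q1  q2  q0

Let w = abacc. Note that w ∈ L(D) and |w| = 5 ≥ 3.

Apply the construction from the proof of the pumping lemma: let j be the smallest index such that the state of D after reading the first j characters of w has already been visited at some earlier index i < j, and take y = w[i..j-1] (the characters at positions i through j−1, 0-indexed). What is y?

Run of D on w = a b a c c:
  step 0: q0  (start)
  step 1: q1  (read a: q0→q1)
  step 2: q1  (read b: q1→q1)   ← first repeat (q1 seen earlier)
  step 3: q1  (read a: q1→q1)
  step 4: q2  (read c: q1→q2)
  step 5: q0  (read c: q2→q0)

So i = 1, j = 2, giving x = w[0:1] = a, y = w[1:2] = b, z = w[2:5] = acc.
Check: |xy| = 2 ≤ 3 and |y| = 1 ≥ 1. Reading y takes D from q1 back to q1, so every xyⁱz is accepted.

b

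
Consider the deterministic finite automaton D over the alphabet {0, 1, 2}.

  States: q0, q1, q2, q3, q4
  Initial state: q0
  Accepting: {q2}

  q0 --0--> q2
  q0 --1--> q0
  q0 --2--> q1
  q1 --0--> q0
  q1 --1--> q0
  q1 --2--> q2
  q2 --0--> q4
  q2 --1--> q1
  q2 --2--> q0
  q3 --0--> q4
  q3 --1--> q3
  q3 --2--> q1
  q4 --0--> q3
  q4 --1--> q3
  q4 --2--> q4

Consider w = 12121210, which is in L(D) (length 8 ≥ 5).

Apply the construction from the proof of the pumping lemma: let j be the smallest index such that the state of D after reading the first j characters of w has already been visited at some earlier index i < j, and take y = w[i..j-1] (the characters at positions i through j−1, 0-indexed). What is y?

State sequence: q0 -1-> q0 -2-> q1 -1-> q0 -2-> q1 -1-> q0 -2-> q1 -1-> q0 -0-> q2
First repeat at step 1: q0 was already visited.

So i = 0, j = 1, giving x = w[0:0] = ε, y = w[0:1] = 1, z = w[1:8] = 2121210.
Check: |xy| = 1 ≤ 5 and |y| = 1 ≥ 1. Reading y takes D from q0 back to q0, so every xyⁱz is accepted.
Since D has 5 states, any run of length ≥ 5 visits 5+1 states, so by pigeonhole some state repeats within the first 5 steps — that repeat gives the pumpable loop.

1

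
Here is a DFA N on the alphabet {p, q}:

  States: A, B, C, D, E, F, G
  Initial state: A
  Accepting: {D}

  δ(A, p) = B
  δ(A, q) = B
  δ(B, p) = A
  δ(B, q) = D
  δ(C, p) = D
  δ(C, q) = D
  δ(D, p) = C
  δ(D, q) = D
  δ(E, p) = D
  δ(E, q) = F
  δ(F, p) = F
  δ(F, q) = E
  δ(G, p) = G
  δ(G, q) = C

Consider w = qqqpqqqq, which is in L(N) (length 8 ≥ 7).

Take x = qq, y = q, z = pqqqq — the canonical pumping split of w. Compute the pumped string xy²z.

xy^2z = qq·q·q·pqqqq = qqqqpqqqq.
Reading y = q takes N from D back to D, so after x·y·y the machine is still in D, and z then leads to the accepting state D. Hence qqqqpqqqq ∈ L(N).

qqqqpqqqq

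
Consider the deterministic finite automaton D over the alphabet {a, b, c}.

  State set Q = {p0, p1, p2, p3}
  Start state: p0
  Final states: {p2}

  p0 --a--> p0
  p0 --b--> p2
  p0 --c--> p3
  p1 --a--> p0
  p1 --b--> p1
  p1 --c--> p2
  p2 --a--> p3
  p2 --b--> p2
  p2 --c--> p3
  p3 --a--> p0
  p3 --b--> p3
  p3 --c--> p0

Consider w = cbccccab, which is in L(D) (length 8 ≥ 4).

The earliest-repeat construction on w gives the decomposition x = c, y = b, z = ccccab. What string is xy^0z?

xy⁰z = xz = c·ccccab = cccccab.
Reading y = b takes D from p3 back to p3, so after x the machine is still in p3, and z then leads to the accepting state p2. Hence cccccab ∈ L(D).

cccccab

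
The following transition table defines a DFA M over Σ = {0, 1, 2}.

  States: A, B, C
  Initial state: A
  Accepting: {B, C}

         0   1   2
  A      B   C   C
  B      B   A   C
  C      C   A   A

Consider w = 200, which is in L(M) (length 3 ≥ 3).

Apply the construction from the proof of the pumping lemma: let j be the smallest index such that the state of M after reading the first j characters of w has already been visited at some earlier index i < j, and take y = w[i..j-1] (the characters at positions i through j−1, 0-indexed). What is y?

State sequence: A -2-> C -0-> C -0-> C
First repeat at step 2: C was already visited.

So i = 1, j = 2, giving x = w[0:1] = 2, y = w[1:2] = 0, z = w[2:3] = 0.
Check: |xy| = 2 ≤ 3 and |y| = 1 ≥ 1. Reading y takes M from C back to C, so every xyⁱz is accepted.
Pumping length from the standard proof: p = 3 (the number of states). The repeated state found above gives |xy| = j ≤ 3 and |y| = j − i ≥ 1.

0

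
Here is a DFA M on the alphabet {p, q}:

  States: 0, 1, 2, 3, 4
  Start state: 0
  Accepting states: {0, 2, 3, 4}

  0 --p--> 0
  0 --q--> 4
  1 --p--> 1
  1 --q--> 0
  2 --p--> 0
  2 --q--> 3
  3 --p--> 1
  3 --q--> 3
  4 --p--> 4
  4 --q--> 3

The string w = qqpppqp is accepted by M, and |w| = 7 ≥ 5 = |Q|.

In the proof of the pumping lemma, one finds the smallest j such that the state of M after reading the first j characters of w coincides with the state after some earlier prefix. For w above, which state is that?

State sequence: 0 -q-> 4 -q-> 3 -p-> 1 -p-> 1 -p-> 1 -q-> 0 -p-> 0
First repeat at step 4: 1 was already visited.

The earliest repeat is at step j = 4: M is in 1, which it already visited at step i = 3.

1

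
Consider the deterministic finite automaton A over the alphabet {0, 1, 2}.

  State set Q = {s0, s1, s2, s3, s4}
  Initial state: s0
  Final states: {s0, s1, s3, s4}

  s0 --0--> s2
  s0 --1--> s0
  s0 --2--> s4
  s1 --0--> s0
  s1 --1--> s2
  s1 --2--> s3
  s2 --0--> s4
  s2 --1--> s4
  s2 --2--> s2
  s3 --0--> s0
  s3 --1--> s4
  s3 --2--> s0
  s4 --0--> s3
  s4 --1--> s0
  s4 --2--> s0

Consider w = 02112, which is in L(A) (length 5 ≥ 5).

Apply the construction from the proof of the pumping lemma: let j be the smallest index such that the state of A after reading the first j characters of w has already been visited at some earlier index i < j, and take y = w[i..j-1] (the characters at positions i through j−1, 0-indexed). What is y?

2

State sequence: s0 -0-> s2 -2-> s2 -1-> s4 -1-> s0 -2-> s4
First repeat at step 2: s2 was already visited.

So i = 1, j = 2, giving x = w[0:1] = 0, y = w[1:2] = 2, z = w[2:5] = 112.
Check: |xy| = 2 ≤ 5 and |y| = 1 ≥ 1. Reading y takes A from s2 back to s2, so every xyⁱz is accepted.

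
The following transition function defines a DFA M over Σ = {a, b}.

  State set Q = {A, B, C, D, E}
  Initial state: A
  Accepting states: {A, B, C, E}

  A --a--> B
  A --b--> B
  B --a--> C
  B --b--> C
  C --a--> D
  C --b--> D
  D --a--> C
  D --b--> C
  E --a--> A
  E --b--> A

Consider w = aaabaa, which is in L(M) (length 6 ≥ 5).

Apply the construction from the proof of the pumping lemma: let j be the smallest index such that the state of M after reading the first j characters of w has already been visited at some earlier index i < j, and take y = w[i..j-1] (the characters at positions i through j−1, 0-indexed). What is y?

State sequence: A -a-> B -a-> C -a-> D -b-> C -a-> D -a-> C
First repeat at step 4: C was already visited.

So i = 2, j = 4, giving x = w[0:2] = aa, y = w[2:4] = ab, z = w[4:6] = aa.
Check: |xy| = 4 ≤ 5 and |y| = 2 ≥ 1. Reading y takes M from C back to C, so every xyⁱz is accepted.

ab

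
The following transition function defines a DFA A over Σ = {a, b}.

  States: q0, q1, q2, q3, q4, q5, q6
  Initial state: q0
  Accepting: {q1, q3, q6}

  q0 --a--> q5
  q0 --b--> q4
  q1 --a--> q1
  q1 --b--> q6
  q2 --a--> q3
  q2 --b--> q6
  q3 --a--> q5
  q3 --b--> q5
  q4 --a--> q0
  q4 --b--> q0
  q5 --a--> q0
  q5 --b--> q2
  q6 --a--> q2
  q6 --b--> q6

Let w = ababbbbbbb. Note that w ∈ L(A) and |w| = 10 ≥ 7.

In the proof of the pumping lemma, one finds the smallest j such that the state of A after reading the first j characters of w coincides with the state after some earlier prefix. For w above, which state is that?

State sequence: q0 -a-> q5 -b-> q2 -a-> q3 -b-> q5 -b-> q2 -b-> q6 -b-> q6 -b-> q6 -b-> q6 -b-> q6
First repeat at step 4: q5 was already visited.

The earliest repeat is at step j = 4: A is in q5, which it already visited at step i = 1.

q5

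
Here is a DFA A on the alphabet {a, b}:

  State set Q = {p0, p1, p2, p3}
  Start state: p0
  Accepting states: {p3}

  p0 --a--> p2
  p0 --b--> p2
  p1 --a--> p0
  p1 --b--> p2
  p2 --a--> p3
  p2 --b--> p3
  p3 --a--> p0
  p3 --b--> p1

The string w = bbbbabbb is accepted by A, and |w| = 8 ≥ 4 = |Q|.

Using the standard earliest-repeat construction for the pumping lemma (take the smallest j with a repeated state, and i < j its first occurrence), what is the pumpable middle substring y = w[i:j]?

State sequence: p0 -b-> p2 -b-> p3 -b-> p1 -b-> p2 -a-> p3 -b-> p1 -b-> p2 -b-> p3
First repeat at step 4: p2 was already visited.

So i = 1, j = 4, giving x = w[0:1] = b, y = w[1:4] = bbb, z = w[4:8] = abbb.
Check: |xy| = 4 ≤ 4 and |y| = 3 ≥ 1. Reading y takes A from p2 back to p2, so every xyⁱz is accepted.

bbb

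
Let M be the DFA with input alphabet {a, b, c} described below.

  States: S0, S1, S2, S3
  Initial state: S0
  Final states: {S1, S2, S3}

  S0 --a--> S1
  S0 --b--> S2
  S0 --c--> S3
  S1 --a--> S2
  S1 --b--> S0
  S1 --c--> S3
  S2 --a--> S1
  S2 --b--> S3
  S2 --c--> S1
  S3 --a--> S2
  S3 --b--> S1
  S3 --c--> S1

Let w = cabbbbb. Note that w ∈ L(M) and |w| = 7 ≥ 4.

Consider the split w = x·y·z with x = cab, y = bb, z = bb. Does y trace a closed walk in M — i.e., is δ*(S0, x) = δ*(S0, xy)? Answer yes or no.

State sequence: S0 -c-> S3 -a-> S2 -b-> S3 -b-> S1 -b-> S0

After x (step 3): S3. After xy (step 5): S0.
They differ (S3 ≠ S0), so y is not a cycle from the state after x; this split is not the one the pumping-lemma construction produces, and pumping y need not keep the string in L(M).

no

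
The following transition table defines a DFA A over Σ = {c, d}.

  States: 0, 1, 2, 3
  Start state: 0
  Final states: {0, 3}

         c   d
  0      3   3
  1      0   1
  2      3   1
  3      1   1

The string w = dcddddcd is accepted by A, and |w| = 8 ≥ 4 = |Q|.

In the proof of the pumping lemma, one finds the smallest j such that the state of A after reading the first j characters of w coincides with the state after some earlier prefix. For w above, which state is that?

Run of A on w = d c d d d d c d:
  step 0: 0  (start)
  step 1: 3  (read d: 0→3)
  step 2: 1  (read c: 3→1)
  step 3: 1  (read d: 1→1)   ← first repeat (1 seen earlier)
  step 4: 1  (read d: 1→1)
  step 5: 1  (read d: 1→1)
  step 6: 1  (read d: 1→1)
  step 7: 0  (read c: 1→0)
  step 8: 3  (read d: 0→3)

The earliest repeat is at step j = 3: A is in 1, which it already visited at step i = 2.
Since A has 4 states, any run of length ≥ 4 visits 4+1 states, so by pigeonhole some state repeats within the first 4 steps — that repeat gives the pumpable loop.

1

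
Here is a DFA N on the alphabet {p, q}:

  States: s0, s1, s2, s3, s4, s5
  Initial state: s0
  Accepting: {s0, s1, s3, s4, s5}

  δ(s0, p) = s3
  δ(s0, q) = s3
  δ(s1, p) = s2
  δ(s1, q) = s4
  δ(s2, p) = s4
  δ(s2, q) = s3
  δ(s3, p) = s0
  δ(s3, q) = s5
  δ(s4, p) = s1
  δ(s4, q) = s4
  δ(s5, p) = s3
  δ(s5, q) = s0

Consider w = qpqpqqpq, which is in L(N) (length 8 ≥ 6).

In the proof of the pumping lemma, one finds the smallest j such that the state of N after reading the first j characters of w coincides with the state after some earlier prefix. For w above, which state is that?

State sequence: s0 -q-> s3 -p-> s0 -q-> s3 -p-> s0 -q-> s3 -q-> s5 -p-> s3 -q-> s5
First repeat at step 2: s0 was already visited.

The earliest repeat is at step j = 2: N is in s0, which it already visited at step i = 0.

s0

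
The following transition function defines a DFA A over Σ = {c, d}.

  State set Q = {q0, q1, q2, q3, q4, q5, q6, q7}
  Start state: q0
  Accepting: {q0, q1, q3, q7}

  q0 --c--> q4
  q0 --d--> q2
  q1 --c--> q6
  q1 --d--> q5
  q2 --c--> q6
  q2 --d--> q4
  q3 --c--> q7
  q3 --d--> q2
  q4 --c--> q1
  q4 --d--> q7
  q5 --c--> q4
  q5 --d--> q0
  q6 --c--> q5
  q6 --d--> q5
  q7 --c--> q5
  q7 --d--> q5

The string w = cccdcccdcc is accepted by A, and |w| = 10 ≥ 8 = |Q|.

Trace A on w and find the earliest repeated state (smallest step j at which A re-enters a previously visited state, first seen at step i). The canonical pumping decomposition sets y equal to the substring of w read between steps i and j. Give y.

ccdc

Run of A on w = c c c d c c c d c c:
  step 0: q0  (start)
  step 1: q4  (read c: q0→q4)
  step 2: q1  (read c: q4→q1)
  step 3: q6  (read c: q1→q6)
  step 4: q5  (read d: q6→q5)
  step 5: q4  (read c: q5→q4)   ← first repeat (q4 seen earlier)
  step 6: q1  (read c: q4→q1)
  step 7: q6  (read c: q1→q6)
  step 8: q5  (read d: q6→q5)
  step 9: q4  (read c: q5→q4)
  step 10: q1  (read c: q4→q1)

So i = 1, j = 5, giving x = w[0:1] = c, y = w[1:5] = ccdc, z = w[5:10] = ccdcc.
Check: |xy| = 5 ≤ 8 and |y| = 4 ≥ 1. Reading y takes A from q4 back to q4, so every xyⁱz is accepted.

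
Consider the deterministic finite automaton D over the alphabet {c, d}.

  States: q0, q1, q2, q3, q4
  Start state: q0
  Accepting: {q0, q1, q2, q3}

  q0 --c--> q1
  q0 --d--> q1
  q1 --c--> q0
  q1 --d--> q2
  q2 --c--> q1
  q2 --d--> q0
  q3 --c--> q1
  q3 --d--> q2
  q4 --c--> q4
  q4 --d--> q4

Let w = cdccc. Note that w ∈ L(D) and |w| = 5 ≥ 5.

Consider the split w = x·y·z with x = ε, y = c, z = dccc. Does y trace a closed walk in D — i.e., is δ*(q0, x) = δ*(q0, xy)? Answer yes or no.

State sequence: q0 -c-> q1

After x (step 0): q0. After xy (step 1): q1.
They differ (q0 ≠ q1), so y is not a cycle from the state after x; this split is not the one the pumping-lemma construction produces, and pumping y need not keep the string in L(D).

no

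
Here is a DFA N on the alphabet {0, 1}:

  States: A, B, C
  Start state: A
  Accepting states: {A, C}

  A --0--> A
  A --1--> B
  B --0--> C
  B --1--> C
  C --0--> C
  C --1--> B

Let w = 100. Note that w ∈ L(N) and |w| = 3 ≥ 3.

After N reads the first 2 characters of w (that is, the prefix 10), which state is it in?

State sequence: A -1-> B -0-> C

After reading 2 characters, N is in state C.
(This kind of state-tracing is the core of the pumping-lemma construction: with 3 states, pigeonhole forces a repeat within the first 3 steps.)

C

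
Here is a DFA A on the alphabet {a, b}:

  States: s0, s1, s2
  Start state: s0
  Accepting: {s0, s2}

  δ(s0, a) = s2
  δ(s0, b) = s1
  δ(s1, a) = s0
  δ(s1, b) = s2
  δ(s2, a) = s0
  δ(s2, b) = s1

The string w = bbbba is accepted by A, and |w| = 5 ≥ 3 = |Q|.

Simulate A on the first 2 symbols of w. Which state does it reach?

s2

Run of A on the first 2 characters of w = b b:
  step 0: s0  (start)
  step 1: s1  (read b: s0→s1)
  step 2: s2  (read b: s1→s2)

After reading 2 characters, A is in state s2.
(This kind of state-tracing is the core of the pumping-lemma construction: with 3 states, pigeonhole forces a repeat within the first 3 steps.)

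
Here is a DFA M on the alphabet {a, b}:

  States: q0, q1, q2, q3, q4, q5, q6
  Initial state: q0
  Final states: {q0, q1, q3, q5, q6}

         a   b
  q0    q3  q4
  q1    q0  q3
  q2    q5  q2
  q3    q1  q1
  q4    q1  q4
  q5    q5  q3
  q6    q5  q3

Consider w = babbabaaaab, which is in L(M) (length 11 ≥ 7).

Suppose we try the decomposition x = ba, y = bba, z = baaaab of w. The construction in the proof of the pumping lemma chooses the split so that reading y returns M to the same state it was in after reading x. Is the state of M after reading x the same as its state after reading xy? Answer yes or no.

Run of M on the first 5 characters of w = b a b b a:
  step 0: q0  (start)
  step 1: q4  (read b: q0→q4)
  step 2: q1  (read a: q4→q1)
  step 3: q3  (read b: q1→q3)
  step 4: q1  (read b: q3→q1)
  step 5: q0  (read a: q1→q0)

After x (step 2): q1. After xy (step 5): q0.
They differ (q1 ≠ q0), so y is not a cycle from the state after x; this split is not the one the pumping-lemma construction produces, and pumping y need not keep the string in L(M).

no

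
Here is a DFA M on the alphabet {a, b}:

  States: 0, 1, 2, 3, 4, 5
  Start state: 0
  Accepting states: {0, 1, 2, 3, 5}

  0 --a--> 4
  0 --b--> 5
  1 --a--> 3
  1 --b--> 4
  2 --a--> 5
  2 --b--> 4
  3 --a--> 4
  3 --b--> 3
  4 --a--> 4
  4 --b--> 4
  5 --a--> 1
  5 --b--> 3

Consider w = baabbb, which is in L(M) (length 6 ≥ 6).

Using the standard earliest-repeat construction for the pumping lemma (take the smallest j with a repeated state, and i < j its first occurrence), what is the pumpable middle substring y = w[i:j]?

State sequence: 0 -b-> 5 -a-> 1 -a-> 3 -b-> 3 -b-> 3 -b-> 3
First repeat at step 4: 3 was already visited.

So i = 3, j = 4, giving x = w[0:3] = baa, y = w[3:4] = b, z = w[4:6] = bb.
Check: |xy| = 4 ≤ 6 and |y| = 1 ≥ 1. Reading y takes M from 3 back to 3, so every xyⁱz is accepted.

b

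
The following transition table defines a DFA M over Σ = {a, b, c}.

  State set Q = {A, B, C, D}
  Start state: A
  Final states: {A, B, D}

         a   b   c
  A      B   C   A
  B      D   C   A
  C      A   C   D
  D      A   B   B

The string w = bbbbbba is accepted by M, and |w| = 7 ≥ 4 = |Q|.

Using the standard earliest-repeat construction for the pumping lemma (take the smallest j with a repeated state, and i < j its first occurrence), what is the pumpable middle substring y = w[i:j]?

State sequence: A -b-> C -b-> C -b-> C -b-> C -b-> C -b-> C -a-> A
First repeat at step 2: C was already visited.

So i = 1, j = 2, giving x = w[0:1] = b, y = w[1:2] = b, z = w[2:7] = bbbba.
Check: |xy| = 2 ≤ 4 and |y| = 1 ≥ 1. Reading y takes M from C back to C, so every xyⁱz is accepted.
With |Q| = 4, pigeonhole forces a state repeat no later than step 4; the substring read between the first and second visits to that state can be pumped.

b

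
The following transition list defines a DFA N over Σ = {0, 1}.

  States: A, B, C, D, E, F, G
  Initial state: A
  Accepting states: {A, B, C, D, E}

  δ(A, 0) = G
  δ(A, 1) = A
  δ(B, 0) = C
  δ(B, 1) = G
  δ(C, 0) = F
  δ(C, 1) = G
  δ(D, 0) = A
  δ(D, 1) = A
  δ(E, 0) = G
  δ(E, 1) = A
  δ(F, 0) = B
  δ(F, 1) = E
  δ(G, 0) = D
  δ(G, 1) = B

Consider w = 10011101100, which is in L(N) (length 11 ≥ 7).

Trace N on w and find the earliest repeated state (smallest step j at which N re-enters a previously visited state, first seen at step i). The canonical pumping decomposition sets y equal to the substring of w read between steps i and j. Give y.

State sequence: A -1-> A -0-> G -0-> D -1-> A -1-> A -1-> A -0-> G -1-> B -1-> G -0-> D -0-> A
First repeat at step 1: A was already visited.

So i = 0, j = 1, giving x = w[0:0] = ε, y = w[0:1] = 1, z = w[1:11] = 0011101100.
Check: |xy| = 1 ≤ 7 and |y| = 1 ≥ 1. Reading y takes N from A back to A, so every xyⁱz is accepted.

1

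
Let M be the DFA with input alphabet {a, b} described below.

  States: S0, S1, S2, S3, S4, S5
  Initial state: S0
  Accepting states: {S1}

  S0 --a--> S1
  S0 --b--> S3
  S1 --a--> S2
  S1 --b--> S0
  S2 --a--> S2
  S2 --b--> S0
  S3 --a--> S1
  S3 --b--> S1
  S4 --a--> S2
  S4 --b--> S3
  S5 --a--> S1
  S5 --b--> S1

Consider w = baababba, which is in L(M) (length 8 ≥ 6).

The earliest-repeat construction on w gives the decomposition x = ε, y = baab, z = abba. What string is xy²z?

xy^2z = ε·baab·baab·abba = baabbaababba.
Reading y = baab takes M from S0 back to S0, so after x·y·y the machine is still in S0, and z then leads to the accepting state S1. Hence baabbaababba ∈ L(M).

baabbaababba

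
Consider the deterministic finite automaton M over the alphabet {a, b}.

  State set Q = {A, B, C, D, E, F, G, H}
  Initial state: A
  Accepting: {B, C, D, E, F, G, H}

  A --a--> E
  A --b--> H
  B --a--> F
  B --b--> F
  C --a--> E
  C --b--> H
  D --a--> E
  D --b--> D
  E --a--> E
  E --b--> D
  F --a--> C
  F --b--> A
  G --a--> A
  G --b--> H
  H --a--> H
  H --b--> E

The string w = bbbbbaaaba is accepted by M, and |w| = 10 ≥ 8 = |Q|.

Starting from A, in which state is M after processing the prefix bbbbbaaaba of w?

Run of M on the first 10 characters of w = b b b b b a a a b a:
  step 0: A  (start)
  step 1: H  (read b: A→H)
  step 2: E  (read b: H→E)
  step 3: D  (read b: E→D)
  step 4: D  (read b: D→D)
  step 5: D  (read b: D→D)
  step 6: E  (read a: D→E)
  step 7: E  (read a: E→E)
  step 8: E  (read a: E→E)
  step 9: D  (read b: E→D)
  step 10: E  (read a: D→E)

After reading 10 characters, M is in state E.

E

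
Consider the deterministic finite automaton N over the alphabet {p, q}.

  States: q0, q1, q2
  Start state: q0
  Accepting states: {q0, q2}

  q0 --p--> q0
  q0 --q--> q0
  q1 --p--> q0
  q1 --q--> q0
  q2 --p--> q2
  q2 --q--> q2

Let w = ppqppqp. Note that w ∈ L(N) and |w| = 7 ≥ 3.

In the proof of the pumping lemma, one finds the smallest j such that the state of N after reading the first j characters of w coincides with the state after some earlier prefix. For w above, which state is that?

State sequence: q0 -p-> q0 -p-> q0 -q-> q0 -p-> q0 -p-> q0 -q-> q0 -p-> q0
First repeat at step 1: q0 was already visited.

The earliest repeat is at step j = 1: N is in q0, which it already visited at step i = 0.
The DFA has 3 states, so the proof of the pumping lemma guarantees a repeated state among the first 3+1 visited; the segment between the two visits is the pumpable y.

q0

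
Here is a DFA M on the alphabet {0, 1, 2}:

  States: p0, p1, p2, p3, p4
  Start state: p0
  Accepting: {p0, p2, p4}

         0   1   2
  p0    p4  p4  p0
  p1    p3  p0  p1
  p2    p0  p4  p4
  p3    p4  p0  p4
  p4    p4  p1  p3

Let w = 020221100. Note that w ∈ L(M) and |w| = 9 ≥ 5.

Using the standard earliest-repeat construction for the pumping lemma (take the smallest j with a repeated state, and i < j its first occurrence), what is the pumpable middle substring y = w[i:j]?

20

Run of M on w = 0 2 0 2 2 1 1 0 0:
  step 0: p0  (start)
  step 1: p4  (read 0: p0→p4)
  step 2: p3  (read 2: p4→p3)
  step 3: p4  (read 0: p3→p4)   ← first repeat (p4 seen earlier)
  step 4: p3  (read 2: p4→p3)
  step 5: p4  (read 2: p3→p4)
  step 6: p1  (read 1: p4→p1)
  step 7: p0  (read 1: p1→p0)
  step 8: p4  (read 0: p0→p4)
  step 9: p4  (read 0: p4→p4)

So i = 1, j = 3, giving x = w[0:1] = 0, y = w[1:3] = 20, z = w[3:9] = 221100.
Check: |xy| = 3 ≤ 5 and |y| = 2 ≥ 1. Reading y takes M from p4 back to p4, so every xyⁱz is accepted.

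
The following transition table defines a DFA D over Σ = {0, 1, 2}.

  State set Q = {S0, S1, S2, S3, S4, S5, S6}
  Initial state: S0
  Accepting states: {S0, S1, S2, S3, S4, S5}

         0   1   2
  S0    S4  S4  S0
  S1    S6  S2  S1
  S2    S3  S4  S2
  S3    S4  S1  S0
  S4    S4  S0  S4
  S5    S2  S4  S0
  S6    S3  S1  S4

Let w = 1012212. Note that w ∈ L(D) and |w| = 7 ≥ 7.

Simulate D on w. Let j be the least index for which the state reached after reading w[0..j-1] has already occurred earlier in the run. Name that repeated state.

S4

State sequence: S0 -1-> S4 -0-> S4 -1-> S0 -2-> S0 -2-> S0 -1-> S4 -2-> S4
First repeat at step 2: S4 was already visited.

The earliest repeat is at step j = 2: D is in S4, which it already visited at step i = 1.
The DFA has 7 states, so the proof of the pumping lemma guarantees a repeated state among the first 7+1 visited; the segment between the two visits is the pumpable y.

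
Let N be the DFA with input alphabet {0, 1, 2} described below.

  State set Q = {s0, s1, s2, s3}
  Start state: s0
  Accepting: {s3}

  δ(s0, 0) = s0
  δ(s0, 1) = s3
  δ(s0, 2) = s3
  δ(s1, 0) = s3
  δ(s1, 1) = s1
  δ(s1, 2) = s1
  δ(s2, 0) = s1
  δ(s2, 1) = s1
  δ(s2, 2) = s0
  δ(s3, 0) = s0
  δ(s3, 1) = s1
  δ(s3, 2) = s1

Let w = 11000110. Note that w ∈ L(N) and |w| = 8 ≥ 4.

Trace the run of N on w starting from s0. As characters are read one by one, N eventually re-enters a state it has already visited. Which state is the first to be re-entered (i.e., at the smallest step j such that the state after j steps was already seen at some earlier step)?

s3

Run of N on w = 1 1 0 0 0 1 1 0:
  step 0: s0  (start)
  step 1: s3  (read 1: s0→s3)
  step 2: s1  (read 1: s3→s1)
  step 3: s3  (read 0: s1→s3)   ← first repeat (s3 seen earlier)
  step 4: s0  (read 0: s3→s0)
  step 5: s0  (read 0: s0→s0)
  step 6: s3  (read 1: s0→s3)
  step 7: s1  (read 1: s3→s1)
  step 8: s3  (read 0: s1→s3)

The earliest repeat is at step j = 3: N is in s3, which it already visited at step i = 1.
With |Q| = 4, pigeonhole forces a state repeat no later than step 4; the substring read between the first and second visits to that state can be pumped.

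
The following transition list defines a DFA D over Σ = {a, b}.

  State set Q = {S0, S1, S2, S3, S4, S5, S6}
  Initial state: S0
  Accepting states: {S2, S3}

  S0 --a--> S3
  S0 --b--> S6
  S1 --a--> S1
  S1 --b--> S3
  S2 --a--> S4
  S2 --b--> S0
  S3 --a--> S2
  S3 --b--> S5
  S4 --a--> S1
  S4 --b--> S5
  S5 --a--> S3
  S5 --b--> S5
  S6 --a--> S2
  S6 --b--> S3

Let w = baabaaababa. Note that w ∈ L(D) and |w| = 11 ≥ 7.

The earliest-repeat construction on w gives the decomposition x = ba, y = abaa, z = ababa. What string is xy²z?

xy^2z = ba·abaa·abaa·ababa = baabaaabaaababa.
Reading y = abaa takes D from S2 back to S2, so after x·y·y the machine is still in S2, and z then leads to the accepting state S3. Hence baabaaabaaababa ∈ L(D).

baabaaabaaababa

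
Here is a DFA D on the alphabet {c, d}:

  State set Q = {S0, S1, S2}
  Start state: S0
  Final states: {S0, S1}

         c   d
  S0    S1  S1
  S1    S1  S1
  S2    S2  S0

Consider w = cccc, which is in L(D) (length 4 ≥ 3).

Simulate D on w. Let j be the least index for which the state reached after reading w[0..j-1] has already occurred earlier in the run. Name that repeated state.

Run of D on w = c c c c:
  step 0: S0  (start)
  step 1: S1  (read c: S0→S1)
  step 2: S1  (read c: S1→S1)   ← first repeat (S1 seen earlier)
  step 3: S1  (read c: S1→S1)
  step 4: S1  (read c: S1→S1)

The earliest repeat is at step j = 2: D is in S1, which it already visited at step i = 1.
With |Q| = 3, pigeonhole forces a state repeat no later than step 3; the substring read between the first and second visits to that state can be pumped.

S1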